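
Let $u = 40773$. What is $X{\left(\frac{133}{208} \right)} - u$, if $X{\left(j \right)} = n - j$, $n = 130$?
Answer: $- \frac{8453877}{208} \approx -40644.0$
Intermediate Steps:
$X{\left(j \right)} = 130 - j$
$X{\left(\frac{133}{208} \right)} - u = \left(130 - \frac{133}{208}\right) - 40773 = \frac{26907}{208} - 40773 = - \frac{8453877}{208}$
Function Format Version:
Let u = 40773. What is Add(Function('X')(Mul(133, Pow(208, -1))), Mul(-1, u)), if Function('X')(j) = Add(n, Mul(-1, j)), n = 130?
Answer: Rational(-8453877, 208) ≈ -40644.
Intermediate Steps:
Function('X')(j) = Add(130, Mul(-1, j))
Add(Function('X')(Mul(133, Pow(208, -1))), Mul(-1, u)) = Add(Add(130, Mul(-1, Mul(133, Pow(208, -1)))), Mul(-1, 40773)) = Add(Add(130, Mul(-1, Mul(133, Rational(1, 208)))), -40773) = Add(Add(130, Mul(-1, Rational(133, 208))), -40773) = Add(Add(130, Rational(-133, 208)), -40773) = Add(Rational(26907, 208), -40773) = Rational(-8453877, 208)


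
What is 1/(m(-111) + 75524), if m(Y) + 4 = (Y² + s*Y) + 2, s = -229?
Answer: 1/113262 ≈ 8.8291e-6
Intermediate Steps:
m(Y) = -2 + Y² - 229*Y (m(Y) = -4 + ((Y² - 229*Y) + 2) = -4 + (2 + Y² - 229*Y) = -2 + Y² - 229*Y)
1/(m(-111) + 75524) = 1/((-2 + (-111)² - 229*(-111)) + 75524) = 1/((-2 + 12321 + 25419) + 75524) = 1/(37738 + 75524) = 1/113262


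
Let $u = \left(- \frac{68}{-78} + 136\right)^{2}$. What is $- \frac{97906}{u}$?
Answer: $- \frac{74457513}{14247122} \approx -5.2261$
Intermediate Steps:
$u = \frac{28494244}{1521}$ ($u = \left(\left(-68\right) \left(- \frac{1}{78}\right) + 136\right)^{2} = \left(\frac{34}{39} + 136\right)^{2} = \left(\frac{5338}{39}\right)^{2} = \frac{28494244}{1521} \approx 18734.0$)
$- \frac{97906}{u} = - \frac{97906}{\frac{28494244}{1521}} = \left(-97906\right) \frac{1521}{28494244} = - \frac{74457513}{14247122}$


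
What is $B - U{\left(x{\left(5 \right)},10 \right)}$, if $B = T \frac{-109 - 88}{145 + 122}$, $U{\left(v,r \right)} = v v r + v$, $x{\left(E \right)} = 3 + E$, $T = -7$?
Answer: $- \frac{171637}{267} \approx -642.83$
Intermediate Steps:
$U{\left(v,r \right)} = v + r v^{2}$ ($U{\left(v,r \right)} = v^{2} r + v = r v^{2} + v = v + r v^{2}$)
$B = \frac{1379}{267}$ ($B = - 7 \frac{-109 - 88}{145 + 122} = - 7 \left(- \frac{197}{267}\right) = - 7 \left(\left(-197\right) \frac{1}{267}\right) = \left(-7\right) \left(- \frac{197}{267}\right) = \frac{1379}{267} \approx 5.1648$)
$B - U{\left(x{\left(5 \right)},10 \right)} = \frac{1379}{267} - \left(3 + 5\right) \left(1 + 10 \left(3 + 5\right)\right) = \frac{1379}{267} - 8 \left(1 + 10 \cdot 8\right) = \frac{1379}{267} - 8 \left(1 + 80\right) = \frac{1379}{267} - 8 \cdot 81 = \frac{1379}{267} - 648 = - \frac{171637}{267}$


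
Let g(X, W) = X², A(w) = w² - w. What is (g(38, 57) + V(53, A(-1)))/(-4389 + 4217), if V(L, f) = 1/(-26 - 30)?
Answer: -80863/9632 ≈ -8.3952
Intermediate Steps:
V(L, f) = -1/56 (V(L, f) = 1/(-56) = -1/56)
(g(38, 57) + V(53, A(-1)))/(-4389 + 4217) = (38² - 1/56)/(-4389 + 4217) = (1444 - 1/56)/(-172) = (80863/56)*(-1/172) = -80863/9632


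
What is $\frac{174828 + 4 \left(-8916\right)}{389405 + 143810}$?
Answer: $\frac{139164}{533215} \approx 0.26099$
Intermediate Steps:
$\frac{174828 + 4 \left(-8916\right)}{389405 + 143810} = \frac{174828 - 35664}{533215} = 139164 \cdot \frac{1}{533215} = \frac{139164}{533215}$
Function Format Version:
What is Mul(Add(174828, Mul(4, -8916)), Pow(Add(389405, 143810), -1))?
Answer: Rational(139164, 533215) ≈ 0.26099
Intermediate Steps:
Mul(Add(174828, Mul(4, -8916)), Pow(Add(389405, 143810), -1)) = Mul(Add(174828, -35664), Pow(533215, -1)) = Mul(139164, Rational(1, 533215)) = Rational(139164, 533215)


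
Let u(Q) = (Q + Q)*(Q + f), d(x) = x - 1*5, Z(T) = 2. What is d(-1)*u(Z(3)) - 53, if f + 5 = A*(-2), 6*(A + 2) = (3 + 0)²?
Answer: -5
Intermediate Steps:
A = -½ (A = -2 + (3 + 0)²/6 = -2 + (⅙)*3² = -2 + (⅙)*9 = -2 + 3/2 = -½ ≈ -0.50000)
d(x) = -5 + x (d(x) = x - 5 = -5 + x)
f = -4 (f = -5 - ½*(-2) = -5 + 1 = -4)
u(Q) = 2*Q*(-4 + Q) (u(Q) = (Q + Q)*(Q - 4) = (2*Q)*(-4 + Q) = 2*Q*(-4 + Q))
d(-1)*u(Z(3)) - 53 = (-5 - 1)*(2*2*(-4 + 2)) - 53 = -12*2*(-2) - 53 = -6*(-8) - 53 = 48 - 53 = -5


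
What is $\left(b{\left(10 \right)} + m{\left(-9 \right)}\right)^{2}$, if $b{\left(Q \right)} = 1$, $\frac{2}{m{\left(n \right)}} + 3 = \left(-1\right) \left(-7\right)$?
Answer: $\frac{9}{4} \approx 2.25$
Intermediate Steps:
$m{\left(n \right)} = \frac{1}{2}$ ($m{\left(n \right)} = \frac{2}{-3 - -7} = \frac{2}{-3 + 7} = \frac{2}{4} = 2 \cdot \frac{1}{4} = \frac{1}{2}$)
$\left(b{\left(10 \right)} + m{\left(-9 \right)}\right)^{2} = \left(1 + \frac{1}{2}\right)^{2} = \left(\frac{3}{2}\right)^{2} = \frac{9}{4}$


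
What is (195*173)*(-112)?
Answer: -3778320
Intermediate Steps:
(195*173)*(-112) = 33735*(-112) = -3778320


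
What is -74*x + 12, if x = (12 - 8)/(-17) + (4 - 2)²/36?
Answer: 3242/153 ≈ 21.190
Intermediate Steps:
x = -19/153 (x = 4*(-1/17) + 2²*(1/36) = -4/17 + 4*(1/36) = -4/17 + ⅑ = -19/153 ≈ -0.12418)
-74*x + 12 = -74*(-19/153) + 12 = 1406/153 + 12 = 3242/153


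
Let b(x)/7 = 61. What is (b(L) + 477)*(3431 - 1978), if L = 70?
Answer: 1313512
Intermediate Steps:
b(x) = 427 (b(x) = 7*61 = 427)
(b(L) + 477)*(3431 - 1978) = (427 + 477)*(3431 - 1978) = 904*1453 = 1313512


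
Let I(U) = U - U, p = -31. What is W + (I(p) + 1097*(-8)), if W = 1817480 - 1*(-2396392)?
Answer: 4205096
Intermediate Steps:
I(U) = 0
W = 4213872 (W = 1817480 + 2396392 = 4213872)
W + (I(p) + 1097*(-8)) = 4213872 + (0 + 1097*(-8)) = 4213872 + (0 - 8776) = 4213872 - 8776 = 4205096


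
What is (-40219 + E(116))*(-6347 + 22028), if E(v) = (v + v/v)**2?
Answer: -416016930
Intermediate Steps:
E(v) = (1 + v)**2 (E(v) = (v + 1)**2 = (1 + v)**2)
(-40219 + E(116))*(-6347 + 22028) = (-40219 + (1 + 116)**2)*(-6347 + 22028) = (-40219 + 117**2)*15681 = (-40219 + 13689)*15681 = -26530*15681 = -416016930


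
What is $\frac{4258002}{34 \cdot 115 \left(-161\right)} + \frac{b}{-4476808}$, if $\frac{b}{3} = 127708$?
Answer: $- \frac{49243463793}{7189273990} \approx -6.8496$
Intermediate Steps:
$b = 383124$ ($b = 3 \cdot 127708 = 383124$)
$\frac{4258002}{34 \cdot 115 \left(-161\right)} + \frac{b}{-4476808} = \frac{4258002}{34 \cdot 115 \left(-161\right)} + \frac{383124}{-4476808} = \frac{4258002}{3910 \left(-161\right)} + 383124 \left(- \frac{1}{4476808}\right) = \frac{4258002}{-629510} - \frac{13683}{159886} = 4258002 \left(- \frac{1}{629510}\right) - \frac{13683}{159886} = - \frac{304143}{44965} - \frac{13683}{159886} = - \frac{49243463793}{7189273990}$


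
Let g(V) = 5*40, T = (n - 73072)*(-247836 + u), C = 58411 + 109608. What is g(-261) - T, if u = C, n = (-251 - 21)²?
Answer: 72793304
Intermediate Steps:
C = 168019
n = 73984 (n = (-272)² = 73984)
u = 168019
T = -72793104 (T = (73984 - 73072)*(-247836 + 168019) = 912*(-79817) = -72793104)
g(V) = 200
g(-261) - T = 200 - 1*(-72793104) = 200 + 72793104 = 72793304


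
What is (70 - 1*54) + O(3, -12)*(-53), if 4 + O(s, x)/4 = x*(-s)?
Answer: -6768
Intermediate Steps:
O(s, x) = -16 - 4*s*x (O(s, x) = -16 + 4*(x*(-s)) = -16 + 4*(-s*x) = -16 - 4*s*x)
(70 - 1*54) + O(3, -12)*(-53) = (70 - 1*54) + (-16 - 4*3*(-12))*(-53) = (70 - 54) + (-16 + 144)*(-53) = 16 + 128*(-53) = 16 - 6784 = -6768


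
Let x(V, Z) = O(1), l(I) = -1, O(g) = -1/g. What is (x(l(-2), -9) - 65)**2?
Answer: 4356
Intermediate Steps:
x(V, Z) = -1 (x(V, Z) = -1/1 = -1*1 = -1)
(x(l(-2), -9) - 65)**2 = (-1 - 65)**2 = (-66)**2 = 4356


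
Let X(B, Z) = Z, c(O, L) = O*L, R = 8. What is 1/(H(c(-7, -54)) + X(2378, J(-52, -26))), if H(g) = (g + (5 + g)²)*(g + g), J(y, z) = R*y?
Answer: 1/111182236 ≈ 8.9942e-9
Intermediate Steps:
c(O, L) = L*O
J(y, z) = 8*y
H(g) = 2*g*(g + (5 + g)²) (H(g) = (g + (5 + g)²)*(2*g) = 2*g*(g + (5 + g)²))
1/(H(c(-7, -54)) + X(2378, J(-52, -26))) = 1/(2*(-54*(-7))*(-54*(-7) + (5 - 54*(-7))²) + 8*(-52)) = 1/(2*378*(378 + (5 + 378)²) - 416) = 1/(2*378*(378 + 383²) - 416) = 1/(2*378*(378 + 146689) - 416) = 1/(2*378*147067 - 416) = 1/(111182652 - 416) = 1/111182236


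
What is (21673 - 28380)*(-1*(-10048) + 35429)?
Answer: -305014239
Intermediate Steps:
(21673 - 28380)*(-1*(-10048) + 35429) = -6707*(10048 + 35429) = -6707*45477 = -305014239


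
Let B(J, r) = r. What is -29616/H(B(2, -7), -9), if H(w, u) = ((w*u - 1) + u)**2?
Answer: -29616/2809 ≈ -10.543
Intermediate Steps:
H(w, u) = (-1 + u + u*w)**2 (H(w, u) = ((u*w - 1) + u)**2 = ((-1 + u*w) + u)**2 = (-1 + u + u*w)**2)
-29616/H(B(2, -7), -9) = -29616/(-1 - 9 - 9*(-7))**2 = -29616/(-1 - 9 + 63)**2 = -29616/(53**2) = -29616/2809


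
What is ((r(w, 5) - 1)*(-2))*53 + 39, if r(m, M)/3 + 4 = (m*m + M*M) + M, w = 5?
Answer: -16073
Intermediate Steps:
r(m, M) = -12 + 3*M + 3*M**2 + 3*m**2 (r(m, M) = -12 + 3*((m*m + M*M) + M) = -12 + 3*((m**2 + M**2) + M) = -12 + 3*((M**2 + m**2) + M) = -12 + 3*(M + M**2 + m**2) = -12 + (3*M + 3*M**2 + 3*m**2) = -12 + 3*M + 3*M**2 + 3*m**2)
((r(w, 5) - 1)*(-2))*53 + 39 = (((-12 + 3*5 + 3*5**2 + 3*5**2) - 1)*(-2))*53 + 39 = (((-12 + 15 + 3*25 + 3*25) - 1)*(-2))*53 + 39 = (((-12 + 15 + 75 + 75) - 1)*(-2))*53 + 39 = ((153 - 1)*(-2))*53 + 39 = (152*(-2))*53 + 39 = -304*53 + 39 = -16112 + 39 = -16073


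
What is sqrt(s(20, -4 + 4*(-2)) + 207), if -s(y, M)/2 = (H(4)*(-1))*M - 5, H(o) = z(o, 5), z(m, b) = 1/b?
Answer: sqrt(5305)/5 ≈ 14.567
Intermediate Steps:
H(o) = 1/5
s(y, M) = 10 + 2*M/5 (s(y, M) = -2*(((1/5)*(-1))*M - 5) = -2*(-M/5 - 5) = -2*(-5 - M/5) = 10 + 2*M/5)
sqrt(s(20, -4 + 4*(-2)) + 207) = sqrt((10 + 2*(-4 + 4*(-2))/5) + 207) = sqrt((10 + 2*(-4 - 8)/5) + 207) = sqrt((10 + (2/5)*(-12)) + 207) = sqrt((10 - 24/5) + 207) = sqrt(26/5 + 207) = sqrt(1061/5) = sqrt(5305)/5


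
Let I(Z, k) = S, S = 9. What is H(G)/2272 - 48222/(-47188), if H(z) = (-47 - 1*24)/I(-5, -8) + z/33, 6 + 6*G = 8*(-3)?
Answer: 14373559/14114232 ≈ 1.0184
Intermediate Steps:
I(Z, k) = 9
G = -5 (G = -1 + (8*(-3))/6 = -1 + (⅙)*(-24) = -1 - 4 = -5)
H(z) = -71/9 + z/33 (H(z) = (-47 - 1*24)/9 + z/33 = (-47 - 24)*(⅑) + z*(1/33) = -71*⅑ + z/33 = -71/9 + z/33)
H(G)/2272 - 48222/(-47188) = (-71/9 + (1/33)*(-5))/2272 - 48222/(-47188) = (-71/9 - 5/33)*(1/2272) - 48222*(-1/47188) = -796/99*1/2272 + 513/502 = -199/56232 + 513/502 = 14373559/14114232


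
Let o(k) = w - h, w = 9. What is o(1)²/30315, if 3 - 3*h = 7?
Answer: 961/272835 ≈ 0.0035223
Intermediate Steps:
h = -4/3 (h = 1 - ⅓*7 = 1 - 7/3 = -4/3 ≈ -1.3333)
o(k) = 31/3 (o(k) = 9 - 1*(-4/3) = 9 + 4/3 = 31/3)
o(1)²/30315 = (31/3)²/30315 = (961/9)*(1/30315) = 961/272835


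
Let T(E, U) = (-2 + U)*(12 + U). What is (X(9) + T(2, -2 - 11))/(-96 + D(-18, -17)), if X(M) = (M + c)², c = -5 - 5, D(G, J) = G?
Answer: -8/57 ≈ -0.14035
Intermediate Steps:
c = -10
X(M) = (-10 + M)² (X(M) = (M - 10)² = (-10 + M)²)
(X(9) + T(2, -2 - 11))/(-96 + D(-18, -17)) = ((-10 + 9)² + (-24 + (-2 - 11)² + 10*(-2 - 11)))/(-96 - 18) = ((-1)² + (-24 + (-13)² + 10*(-13)))/(-114) = (1 + (-24 + 169 - 130))*(-1/114) = (1 + 15)*(-1/114) = 16*(-1/114) = -8/57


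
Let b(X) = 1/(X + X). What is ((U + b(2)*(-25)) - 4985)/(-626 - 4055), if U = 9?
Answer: 19929/18724 ≈ 1.0644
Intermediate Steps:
b(X) = 1/(2*X)
((U + b(2)*(-25)) - 4985)/(-626 - 4055) = ((9 + ((½)/2)*(-25)) - 4985)/(-626 - 4055) = ((9 + ((½)*(½))*(-25)) - 4985)/(-4681) = ((9 + (¼)*(-25)) - 4985)*(-1/4681) = ((9 - 25/4) - 4985)*(-1/4681) = (11/4 - 4985)*(-1/4681) = -19929/4*(-1/4681) = 19929/18724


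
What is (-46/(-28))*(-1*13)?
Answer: -299/14 ≈ -21.357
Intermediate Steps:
(-46/(-28))*(-1*13) = -46*(-1/28)*(-13) = (23/14)*(-13) = -299/14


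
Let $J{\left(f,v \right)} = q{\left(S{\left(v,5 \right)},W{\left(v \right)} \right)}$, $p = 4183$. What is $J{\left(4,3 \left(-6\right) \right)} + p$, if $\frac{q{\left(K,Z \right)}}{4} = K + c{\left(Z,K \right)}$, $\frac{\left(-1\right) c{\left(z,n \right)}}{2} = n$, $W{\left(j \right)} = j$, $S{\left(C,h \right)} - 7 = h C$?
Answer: $4515$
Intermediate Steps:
$S{\left(C,h \right)} = 7 + C h$ ($S{\left(C,h \right)} = 7 + h C = 7 + C h$)
$c{\left(z,n \right)} = - 2 n$
$q{\left(K,Z \right)} = - 4 K$ ($q{\left(K,Z \right)} = 4 \left(K - 2 K\right) = 4 \left(- K\right) = - 4 K$)
$J{\left(f,v \right)} = -28 - 20 v$ ($J{\left(f,v \right)} = - 4 \left(7 + v 5\right) = - 4 \left(7 + 5 v\right) = -28 - 20 v$)
$J{\left(4,3 \left(-6\right) \right)} + p = \left(-28 - 20 \cdot 3 \left(-6\right)\right) + 4183 = \left(-28 - -360\right) + 4183 = \left(-28 + 360\right) + 4183 = 332 + 4183 = 4515$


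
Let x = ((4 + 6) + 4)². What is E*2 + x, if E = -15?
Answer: 166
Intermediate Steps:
x = 196 (x = (10 + 4)² = 14² = 196)
E*2 + x = -15*2 + 196 = -30 + 196 = 166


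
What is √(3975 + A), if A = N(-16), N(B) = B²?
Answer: √4231 ≈ 65.046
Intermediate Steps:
A = 256 (A = (-16)² = 256)
√(3975 + A) = √(3975 + 256) = √4231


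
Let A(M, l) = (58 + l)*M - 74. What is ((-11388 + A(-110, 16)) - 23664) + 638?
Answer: -42628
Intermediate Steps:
A(M, l) = -74 + M*(58 + l) (A(M, l) = M*(58 + l) - 74 = -74 + M*(58 + l))
((-11388 + A(-110, 16)) - 23664) + 638 = ((-11388 + (-74 + 58*(-110) - 110*16)) - 23664) + 638 = ((-11388 + (-74 - 6380 - 1760)) - 23664) + 638 = ((-11388 - 8214) - 23664) + 638 = (-19602 - 23664) + 638 = -43266 + 638 = -42628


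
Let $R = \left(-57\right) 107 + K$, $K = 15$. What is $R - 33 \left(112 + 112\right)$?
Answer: $-13476$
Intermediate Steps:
$R = -6084$ ($R = \left(-57\right) 107 + 15 = -6099 + 15 = -6084$)
$R - 33 \left(112 + 112\right) = -6084 - 33 \left(112 + 112\right) = -6084 - 33 \cdot 224 = -6084 - 7392 = -13476$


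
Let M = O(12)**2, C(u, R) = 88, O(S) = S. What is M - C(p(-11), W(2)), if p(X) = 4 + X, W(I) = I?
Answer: 56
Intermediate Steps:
M = 144 (M = 12**2 = 144)
M - C(p(-11), W(2)) = 144 - 1*88 = 144 - 88 = 56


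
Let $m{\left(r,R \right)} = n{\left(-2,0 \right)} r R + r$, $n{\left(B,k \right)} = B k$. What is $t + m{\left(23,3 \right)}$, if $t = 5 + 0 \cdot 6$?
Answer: $28$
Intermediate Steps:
$m{\left(r,R \right)} = r$ ($m{\left(r,R \right)} = \left(-2\right) 0 r R + r = 0 r R + r = 0 R + r = 0 + r = r$)
$t = 5$ ($t = 5 + 0 = 5$)
$t + m{\left(23,3 \right)} = 5 + 23 = 28$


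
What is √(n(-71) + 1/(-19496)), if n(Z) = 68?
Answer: 9*√79772758/9748 ≈ 8.2462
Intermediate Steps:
√(n(-71) + 1/(-19496)) = √(68 + 1/(-19496)) = √(68 - 1/19496) = √(1325727/19496) = 9*√79772758/9748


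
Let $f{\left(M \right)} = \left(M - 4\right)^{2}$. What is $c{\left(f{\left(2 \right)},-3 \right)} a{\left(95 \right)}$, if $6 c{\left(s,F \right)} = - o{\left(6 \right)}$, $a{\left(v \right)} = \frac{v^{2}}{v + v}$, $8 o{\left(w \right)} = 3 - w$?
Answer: $\frac{95}{32} \approx 2.9688$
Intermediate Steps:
$o{\left(w \right)} = \frac{3}{8} - \frac{w}{8}$ ($o{\left(w \right)} = \frac{3 - w}{8} = \frac{3}{8} - \frac{w}{8}$)
$f{\left(M \right)} = \left(-4 + M\right)^{2}$
$a{\left(v \right)} = \frac{v}{2}$ ($a{\left(v \right)} = \frac{v^{2}}{2 v} = \frac{1}{2 v} v^{2} = \frac{v}{2}$)
$c{\left(s,F \right)} = \frac{1}{16}$ ($c{\left(s,F \right)} = \frac{\left(-1\right) \left(\frac{3}{8} - \frac{3}{4}\right)}{6} = \frac{\left(-1\right) \left(- \frac{3}{8}\right)}{6} = \frac{1}{6} \cdot \frac{3}{8} = \frac{1}{16}$)
$c{\left(f{\left(2 \right)},-3 \right)} a{\left(95 \right)} = \frac{\frac{1}{2} \cdot 95}{16} = \frac{1}{16} \cdot \frac{95}{2} = \frac{95}{32}$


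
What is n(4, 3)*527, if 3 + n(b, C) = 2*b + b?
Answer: 4743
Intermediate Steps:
n(b, C) = -3 + 3*b (n(b, C) = -3 + (2*b + b) = -3 + 3*b)
n(4, 3)*527 = (-3 + 3*4)*527 = (-3 + 12)*527 = 9*527 = 4743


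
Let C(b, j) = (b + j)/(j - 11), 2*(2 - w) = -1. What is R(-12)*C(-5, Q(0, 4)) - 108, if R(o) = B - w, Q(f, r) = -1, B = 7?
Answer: -423/4 ≈ -105.75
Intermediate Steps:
w = 5/2 (w = 2 - ½*(-1) = 2 + ½ = 5/2 ≈ 2.5000)
R(o) = 9/2 (R(o) = 7 - 1*5/2 = 7 - 5/2 = 9/2)
C(b, j) = (b + j)/(-11 + j)
R(-12)*C(-5, Q(0, 4)) - 108 = 9*((-5 - 1)/(-11 - 1))/2 - 108 = 9*(-6/(-12))/2 - 108 = 9*(-1/12*(-6))/2 - 108 = (9/2)*(½) - 108 = 9/4 - 108 = -423/4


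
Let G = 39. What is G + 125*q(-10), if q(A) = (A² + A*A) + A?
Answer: 23789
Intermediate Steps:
q(A) = A + 2*A² (q(A) = (A² + A²) + A = 2*A² + A = A + 2*A²)
G + 125*q(-10) = 39 + 125*(-10*(1 + 2*(-10))) = 39 + 125*(-10*(1 - 20)) = 39 + 125*(-10*(-19)) = 39 + 125*190 = 39 + 23750 = 23789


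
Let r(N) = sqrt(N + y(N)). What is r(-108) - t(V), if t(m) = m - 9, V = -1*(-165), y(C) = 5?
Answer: -156 + I*sqrt(103) ≈ -156.0 + 10.149*I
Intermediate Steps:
V = 165
t(m) = -9 + m
r(N) = sqrt(5 + N) (r(N) = sqrt(N + 5) = sqrt(5 + N))
r(-108) - t(V) = sqrt(5 - 108) - (-9 + 165) = sqrt(-103) - 1*156 = I*sqrt(103) - 156 = -156 + I*sqrt(103)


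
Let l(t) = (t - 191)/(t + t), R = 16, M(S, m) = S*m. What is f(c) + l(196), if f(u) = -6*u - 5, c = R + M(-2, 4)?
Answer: -20771/392 ≈ -52.987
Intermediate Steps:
c = 8 (c = 16 - 2*4 = 16 - 8 = 8)
l(t) = (-191 + t)/(2*t) (l(t) = (-191 + t)/((2*t)) = (-191 + t)*(1/(2*t)) = (-191 + t)/(2*t))
f(u) = -5 - 6*u
f(c) + l(196) = (-5 - 6*8) + (½)*(-191 + 196)/196 = (-5 - 48) + (½)*(1/196)*5 = -53 + 5/392 = -20771/392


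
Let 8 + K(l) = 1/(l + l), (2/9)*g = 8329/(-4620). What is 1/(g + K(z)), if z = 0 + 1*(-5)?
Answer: -616/9987 ≈ -0.061680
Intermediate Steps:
z = -5 (z = 0 - 5 = -5)
g = -24987/3080 (g = 9*(8329/(-4620))/2 = 9*(8329*(-1/4620))/2 = (9/2)*(-8329/4620) = -24987/3080 ≈ -8.1127)
K(l) = -8 + 1/(2*l) (K(l) = -8 + 1/(l + l) = -8 + 1/(2*l))
1/(g + K(z)) = 1/(-24987/3080 + (-8 + (½)/(-5))) = 1/(-24987/3080 + (-8 + (½)*(-⅕))) = 1/(-24987/3080 + (-8 - ⅒)) = 1/(-24987/3080 - 81/10) = 1/(-9987/616) = -616/9987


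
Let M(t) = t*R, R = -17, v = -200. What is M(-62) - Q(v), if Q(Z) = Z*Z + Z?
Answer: -38746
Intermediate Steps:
Q(Z) = Z + Z² (Q(Z) = Z² + Z = Z + Z²)
M(t) = -17*t (M(t) = t*(-17) = -17*t)
M(-62) - Q(v) = -17*(-62) - (-200)*(1 - 200) = 1054 - (-200)*(-199) = 1054 - 1*39800 = 1054 - 39800 = -38746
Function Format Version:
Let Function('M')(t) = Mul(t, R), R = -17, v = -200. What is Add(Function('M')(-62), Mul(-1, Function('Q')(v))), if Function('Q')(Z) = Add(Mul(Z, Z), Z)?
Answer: -38746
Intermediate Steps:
Function('Q')(Z) = Add(Z, Pow(Z, 2)) (Function('Q')(Z) = Add(Pow(Z, 2), Z) = Add(Z, Pow(Z, 2)))
Function('M')(t) = Mul(-17, t) (Function('M')(t) = Mul(t, -17) = Mul(-17, t))
Add(Function('M')(-62), Mul(-1, Function('Q')(v))) = Add(Mul(-17, -62), Mul(-1, Mul(-200, Add(1, -200)))) = Add(1054, Mul(-1, Mul(-200, -199))) = Add(1054, Mul(-1, 39800)) = Add(1054, -39800) = -38746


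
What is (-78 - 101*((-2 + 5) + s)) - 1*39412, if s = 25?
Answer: -42318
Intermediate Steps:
(-78 - 101*((-2 + 5) + s)) - 1*39412 = (-78 - 101*((-2 + 5) + 25)) - 1*39412 = (-78 - 101*(3 + 25)) - 39412 = (-78 - 101*28) - 39412 = (-78 - 2828) - 39412 = -2906 - 39412 = -42318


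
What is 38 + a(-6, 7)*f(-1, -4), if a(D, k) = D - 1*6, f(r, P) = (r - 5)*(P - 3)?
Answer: -466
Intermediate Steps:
f(r, P) = (-5 + r)*(-3 + P)
a(D, k) = -6 + D (a(D, k) = D - 6 = -6 + D)
38 + a(-6, 7)*f(-1, -4) = 38 + (-6 - 6)*(15 - 5*(-4) - 3*(-1) - 4*(-1)) = 38 - 12*(15 + 20 + 3 + 4) = 38 - 12*42 = 38 - 504 = -466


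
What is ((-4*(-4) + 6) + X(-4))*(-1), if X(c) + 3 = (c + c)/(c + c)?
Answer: -20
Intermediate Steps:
X(c) = -2 (X(c) = -3 + (c + c)/(c + c) = -3 + (2*c)/((2*c)) = -3 + (2*c)*(1/(2*c)) = -3 + 1 = -2)
((-4*(-4) + 6) + X(-4))*(-1) = ((-4*(-4) + 6) - 2)*(-1) = ((16 + 6) - 2)*(-1) = (22 - 2)*(-1) = 20*(-1) = -20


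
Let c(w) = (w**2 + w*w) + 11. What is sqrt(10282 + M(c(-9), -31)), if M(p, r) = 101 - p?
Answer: sqrt(10210) ≈ 101.04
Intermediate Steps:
c(w) = 11 + 2*w**2 (c(w) = (w**2 + w**2) + 11 = 2*w**2 + 11 = 11 + 2*w**2)
sqrt(10282 + M(c(-9), -31)) = sqrt(10282 + (101 - (11 + 2*(-9)**2))) = sqrt(10282 + (101 - (11 + 2*81))) = sqrt(10282 + (101 - (11 + 162))) = sqrt(10282 + (101 - 1*173)) = sqrt(10282 + (101 - 173)) = sqrt(10282 - 72) = sqrt(10210)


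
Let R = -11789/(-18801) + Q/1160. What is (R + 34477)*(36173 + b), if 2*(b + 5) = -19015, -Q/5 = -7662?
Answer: 4013196271673927/4361832 ≈ 9.2007e+8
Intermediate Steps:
Q = 38310 (Q = -5*(-7662) = 38310)
b = -19025/2 (b = -5 + (1/2)*(-19015) = -5 - 19015/2 = -19025/2 ≈ -9512.5)
R = 73394155/2180916 (R = -11789/(-18801) + 38310/1160 = -11789*(-1/18801) + 38310*(1/1160) = 11789/18801 + 3831/116 = 73394155/2180916 ≈ 33.653)
(R + 34477)*(36173 + b) = (73394155/2180916 + 34477)*(36173 - 19025/2) = (75264835087/2180916)*(53321/2) = 4013196271673927/4361832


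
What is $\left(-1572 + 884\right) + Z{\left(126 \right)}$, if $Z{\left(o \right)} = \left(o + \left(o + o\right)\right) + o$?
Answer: $-184$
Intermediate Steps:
$Z{\left(o \right)} = 4 o$ ($Z{\left(o \right)} = \left(o + 2 o\right) + o = 3 o + o = 4 o$)
$\left(-1572 + 884\right) + Z{\left(126 \right)} = \left(-1572 + 884\right) + 4 \cdot 126 = -688 + 504 = -184$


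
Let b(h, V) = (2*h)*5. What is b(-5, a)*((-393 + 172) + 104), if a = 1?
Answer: 5850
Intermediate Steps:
b(h, V) = 10*h
b(-5, a)*((-393 + 172) + 104) = (10*(-5))*((-393 + 172) + 104) = -50*(-221 + 104) = -50*(-117) = 5850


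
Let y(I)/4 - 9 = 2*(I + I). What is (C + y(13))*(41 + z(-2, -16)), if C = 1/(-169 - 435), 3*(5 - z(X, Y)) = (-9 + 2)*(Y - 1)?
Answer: 933375/604 ≈ 1545.3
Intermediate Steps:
y(I) = 36 + 16*I (y(I) = 36 + 4*(2*(I + I)) = 36 + 4*(2*(2*I)) = 36 + 4*(4*I) = 36 + 16*I)
z(X, Y) = 8/3 + 7*Y/3 (z(X, Y) = 5 - (-9 + 2)*(Y - 1)/3 = 5 - (-7)*(-1 + Y)/3 = 5 - (7 - 7*Y)/3 = 5 + (-7/3 + 7*Y/3) = 8/3 + 7*Y/3)
C = -1/604 (C = 1/(-604) = -1/604 ≈ -0.0016556)
(C + y(13))*(41 + z(-2, -16)) = (-1/604 + (36 + 16*13))*(41 + (8/3 + (7/3)*(-16))) = (-1/604 + (36 + 208))*(41 + (8/3 - 112/3)) = (-1/604 + 244)*(41 - 104/3) = (147375/604)*(19/3) = 933375/604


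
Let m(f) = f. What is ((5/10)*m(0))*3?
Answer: 0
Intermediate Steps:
((5/10)*m(0))*3 = ((5/10)*0)*3 = ((5*(1/10))*0)*3 = ((1/2)*0)*3 = 0*3 = 0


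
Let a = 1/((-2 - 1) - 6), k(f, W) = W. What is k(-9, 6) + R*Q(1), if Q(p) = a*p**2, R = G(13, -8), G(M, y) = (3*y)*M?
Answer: 122/3 ≈ 40.667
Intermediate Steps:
G(M, y) = 3*M*y
R = -312 (R = 3*13*(-8) = -312)
a = -1/9 (a = 1/(-3 - 6) = 1/(-9) = -1/9 ≈ -0.11111)
Q(p) = -p**2/9
k(-9, 6) + R*Q(1) = 6 - (-104)*1**2/3 = 6 - (-104)/3 = 6 - 312*(-1/9) = 6 + 104/3 = 122/3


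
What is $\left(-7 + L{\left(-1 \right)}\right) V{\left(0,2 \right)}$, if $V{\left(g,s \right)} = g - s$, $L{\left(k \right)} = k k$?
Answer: $12$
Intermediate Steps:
$L{\left(k \right)} = k^{2}$
$\left(-7 + L{\left(-1 \right)}\right) V{\left(0,2 \right)} = \left(-7 + \left(-1\right)^{2}\right) \left(0 - 2\right) = \left(-7 + 1\right) \left(0 - 2\right) = \left(-6\right) \left(-2\right) = 12$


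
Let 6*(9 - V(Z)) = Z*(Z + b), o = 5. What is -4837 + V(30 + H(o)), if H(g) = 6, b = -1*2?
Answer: -5032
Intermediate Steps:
b = -2
V(Z) = 9 - Z*(-2 + Z)/6 (V(Z) = 9 - Z*(Z - 2)/6 = 9 - Z*(-2 + Z)/6)
-4837 + V(30 + H(o)) = -4837 + (9 - (30 + 6)²/6 + (30 + 6)/3) = -4837 + (9 - ⅙*36² + (⅓)*36) = -4837 + (9 - ⅙*1296 + 12) = -4837 + (9 - 216 + 12) = -4837 - 195 = -5032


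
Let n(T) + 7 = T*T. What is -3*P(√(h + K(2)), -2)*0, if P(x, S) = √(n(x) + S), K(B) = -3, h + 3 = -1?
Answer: 0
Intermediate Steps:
h = -4 (h = -3 - 1 = -4)
n(T) = -7 + T² (n(T) = -7 + T*T = -7 + T²)
P(x, S) = √(-7 + S + x²) (P(x, S) = √((-7 + x²) + S) = √(-7 + S + x²))
-3*P(√(h + K(2)), -2)*0 = -3*√(-7 - 2 + (√(-4 - 3))²)*0 = -3*√(-7 - 2 + (√(-7))²)*0 = -3*√(-7 - 2 + (I*√7)²)*0 = -3*√(-7 - 2 - 7)*0 = -12*I*0 = 0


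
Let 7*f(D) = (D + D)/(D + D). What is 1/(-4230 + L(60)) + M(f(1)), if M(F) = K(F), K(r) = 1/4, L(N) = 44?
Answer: 2091/8372 ≈ 0.24976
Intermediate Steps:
K(r) = 1/4
f(D) = 1/7 (f(D) = ((D + D)/(D + D))/7 = ((2*D)/((2*D)))/7 = ((2*D)*(1/(2*D)))/7 = (1/7)*1 = 1/7)
M(F) = 1/4
1/(-4230 + L(60)) + M(f(1)) = 1/(-4230 + 44) + 1/4 = 1/(-4186) + 1/4 = -1/4186 + 1/4 = 2091/8372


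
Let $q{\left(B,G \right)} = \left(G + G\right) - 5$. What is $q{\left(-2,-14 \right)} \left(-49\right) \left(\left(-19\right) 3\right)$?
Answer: $-92169$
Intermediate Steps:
$q{\left(B,G \right)} = -5 + 2 G$ ($q{\left(B,G \right)} = 2 G - 5 = -5 + 2 G$)
$q{\left(-2,-14 \right)} \left(-49\right) \left(\left(-19\right) 3\right) = \left(-5 + 2 \left(-14\right)\right) \left(-49\right) \left(\left(-19\right) 3\right) = \left(-5 - 28\right) \left(-49\right) \left(-57\right) = \left(-33\right) \left(-49\right) \left(-57\right) = 1617 \left(-57\right) = -92169$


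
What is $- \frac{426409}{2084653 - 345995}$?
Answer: $- \frac{426409}{1738658} \approx -0.24525$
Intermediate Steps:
$- \frac{426409}{2084653 - 345995} = - \frac{426409}{1738658}$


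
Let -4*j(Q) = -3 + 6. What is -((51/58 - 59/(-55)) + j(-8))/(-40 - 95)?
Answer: 7669/861300 ≈ 0.0089040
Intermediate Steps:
j(Q) = -3/4 (j(Q) = -(-3 + 6)/4 = -1/4*3 = -3/4)
-((51/58 - 59/(-55)) + j(-8))/(-40 - 95) = -((51/58 - 59/(-55)) - 3/4)/(-40 - 95) = -((51*(1/58) - 59*(-1/55)) - 3/4)/(-135) = -((51/58 + 59/55) - 3/4)*(-1)/135 = -(6227/3190 - 3/4)*(-1)/135 = -7669*(-1)/(6380*135) = -1*(-7669/861300) = 7669/861300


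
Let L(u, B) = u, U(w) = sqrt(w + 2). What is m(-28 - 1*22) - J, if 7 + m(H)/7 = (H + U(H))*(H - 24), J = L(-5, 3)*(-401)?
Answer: 23846 - 2072*I*sqrt(3) ≈ 23846.0 - 3588.8*I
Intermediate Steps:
U(w) = sqrt(2 + w)
J = 2005 (J = -5*(-401) = 2005)
m(H) = -49 + 7*(-24 + H)*(H + sqrt(2 + H)) (m(H) = -49 + 7*((H + sqrt(2 + H))*(H - 24)) = -49 + 7*((H + sqrt(2 + H))*(-24 + H)) = -49 + 7*((-24 + H)*(H + sqrt(2 + H))) = -49 + 7*(-24 + H)*(H + sqrt(2 + H)))
m(-28 - 1*22) - J = (-49 - 168*(-28 - 1*22) - 168*sqrt(2 + (-28 - 1*22)) + 7*(-28 - 1*22)**2 + 7*(-28 - 1*22)*sqrt(2 + (-28 - 1*22))) - 1*2005 = (-49 - 168*(-28 - 22) - 168*sqrt(2 + (-28 - 22)) + 7*(-28 - 22)**2 + 7*(-28 - 22)*sqrt(2 + (-28 - 22))) - 2005 = (-49 - 168*(-50) - 168*sqrt(2 - 50) + 7*(-50)**2 + 7*(-50)*sqrt(2 - 50)) - 2005 = (-49 + 8400 - 672*I*sqrt(3) + 7*2500 + 7*(-50)*sqrt(-48)) - 2005 = (-49 + 8400 - 672*I*sqrt(3) + 17500 + 7*(-50)*(4*I*sqrt(3))) - 2005 = (-49 + 8400 - 672*I*sqrt(3) + 17500 - 1400*I*sqrt(3)) - 2005 = (25851 - 2072*I*sqrt(3)) - 2005 = 23846 - 2072*I*sqrt(3)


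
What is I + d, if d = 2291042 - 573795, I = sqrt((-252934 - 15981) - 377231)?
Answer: 1717247 + 3*I*sqrt(71794) ≈ 1.7172e+6 + 803.83*I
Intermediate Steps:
I = 3*I*sqrt(71794) (I = sqrt(-268915 - 377231) = sqrt(-646146) = 3*I*sqrt(71794) ≈ 803.83*I)
d = 1717247
I + d = 3*I*sqrt(71794) + 1717247 = 1717247 + 3*I*sqrt(71794)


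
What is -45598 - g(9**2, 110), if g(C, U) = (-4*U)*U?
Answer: 2802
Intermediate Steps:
g(C, U) = -4*U**2
-45598 - g(9**2, 110) = -45598 - (-4)*110**2 = -45598 - (-4)*12100 = -45598 - 1*(-48400) = -45598 + 48400 = 2802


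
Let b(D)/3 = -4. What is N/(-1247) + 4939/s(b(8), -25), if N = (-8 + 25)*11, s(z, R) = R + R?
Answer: -6168283/62350 ≈ -98.930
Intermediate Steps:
b(D) = -12 (b(D) = 3*(-4) = -12)
s(z, R) = 2*R
N = 187 (N = 17*11 = 187)
N/(-1247) + 4939/s(b(8), -25) = 187/(-1247) + 4939/((2*(-25))) = 187*(-1/1247) + 4939/(-50) = -187/1247 + 4939*(-1/50) = -187/1247 - 4939/50 = -6168283/62350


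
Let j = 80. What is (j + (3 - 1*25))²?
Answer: 3364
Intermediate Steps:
(j + (3 - 1*25))² = (80 + (3 - 1*25))² = (80 + (3 - 25))² = (80 - 22)² = 58² = 3364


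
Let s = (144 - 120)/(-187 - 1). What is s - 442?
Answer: -20780/47 ≈ -442.13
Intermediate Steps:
s = -6/47 (s = 24/(-188) = 24*(-1/188) = -6/47 ≈ -0.12766)
s - 442 = -6/47 - 442 = -20780/47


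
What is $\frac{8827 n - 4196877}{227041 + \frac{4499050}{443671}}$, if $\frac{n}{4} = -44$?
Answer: $- \frac{2551298584859}{100736006561} \approx -25.327$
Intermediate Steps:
$n = -176$ ($n = 4 \left(-44\right) = -176$)
$\frac{8827 n - 4196877}{227041 + \frac{4499050}{443671}} = \frac{8827 \left(-176\right) - 4196877}{227041 + \frac{4499050}{443671}} = \frac{-1553552 - 4196877}{227041 + 4499050 \cdot \frac{1}{443671}} = - \frac{5750429}{227041 + \frac{4499050}{443671}} = - \frac{5750429}{\frac{100736006561}{443671}} = \left(-5750429\right) \frac{443671}{100736006561} = - \frac{2551298584859}{100736006561}$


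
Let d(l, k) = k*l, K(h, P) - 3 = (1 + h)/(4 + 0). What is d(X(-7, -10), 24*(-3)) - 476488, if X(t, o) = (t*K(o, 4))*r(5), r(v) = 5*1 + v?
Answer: -472708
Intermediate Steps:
r(v) = 5 + v
K(h, P) = 13/4 + h/4 (K(h, P) = 3 + (1 + h)/(4 + 0) = 3 + (1 + h)/4 = 3 + (1 + h)*(¼) = 3 + (¼ + h/4) = 13/4 + h/4)
X(t, o) = 10*t*(13/4 + o/4) (X(t, o) = (t*(13/4 + o/4))*(5 + 5) = (t*(13/4 + o/4))*10 = 10*t*(13/4 + o/4))
d(X(-7, -10), 24*(-3)) - 476488 = (24*(-3))*((5/2)*(-7)*(13 - 10)) - 476488 = -180*(-7)*3 - 476488 = -72*(-105/2) - 476488 = 3780 - 476488 = -472708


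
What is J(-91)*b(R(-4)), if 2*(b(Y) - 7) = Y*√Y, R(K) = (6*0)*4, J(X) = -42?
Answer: -294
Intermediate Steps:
R(K) = 0 (R(K) = 0*4 = 0)
b(Y) = 7 + Y^(3/2)/2 (b(Y) = 7 + (Y*√Y)/2 = 7 + Y^(3/2)/2)
J(-91)*b(R(-4)) = -42*(7 + 0^(3/2)/2) = -42*(7 + (½)*0) = -42*(7 + 0) = -42*7 = -294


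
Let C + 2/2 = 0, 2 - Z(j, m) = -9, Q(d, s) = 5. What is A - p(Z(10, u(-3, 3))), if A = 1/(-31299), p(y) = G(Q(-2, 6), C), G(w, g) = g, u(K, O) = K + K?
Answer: 31298/31299 ≈ 0.99997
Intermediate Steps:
u(K, O) = 2*K
Z(j, m) = 11 (Z(j, m) = 2 - 1*(-9) = 2 + 9 = 11)
C = -1 (C = -1 + 0 = -1)
p(y) = -1
A = -1/31299 ≈ -3.1950e-5
A - p(Z(10, u(-3, 3))) = -1/31299 - 1*(-1) = -1/31299 + 1 = 31298/31299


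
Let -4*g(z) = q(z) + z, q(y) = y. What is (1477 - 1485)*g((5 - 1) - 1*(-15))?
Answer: 76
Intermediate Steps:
g(z) = -z/2 (g(z) = -(z + z)/4 = -z/2)
(1477 - 1485)*g((5 - 1) - 1*(-15)) = (1477 - 1485)*(-((5 - 1) - 1*(-15))/2) = -(-4)*(4 + 15) = -(-4)*19 = -8*(-19/2) = 76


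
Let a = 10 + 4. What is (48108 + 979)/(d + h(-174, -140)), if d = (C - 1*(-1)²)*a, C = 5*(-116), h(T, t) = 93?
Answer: -49087/8041 ≈ -6.1046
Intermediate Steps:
C = -580
a = 14
d = -8134 (d = (-580 - 1*(-1)²)*14 = (-580 - 1*1)*14 = (-580 - 1)*14 = -581*14 = -8134)
(48108 + 979)/(d + h(-174, -140)) = (48108 + 979)/(-8134 + 93) = 49087/(-8041) = 49087*(-1/8041) = -49087/8041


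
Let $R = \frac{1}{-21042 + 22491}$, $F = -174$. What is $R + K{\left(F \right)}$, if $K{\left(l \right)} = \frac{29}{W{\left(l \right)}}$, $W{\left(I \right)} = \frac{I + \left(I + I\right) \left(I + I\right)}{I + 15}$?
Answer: $- \frac{75407}{2014110} \approx -0.037439$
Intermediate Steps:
$W{\left(I \right)} = \frac{I + 4 I^{2}}{15 + I}$ ($W{\left(I \right)} = \frac{I + 2 I 2 I}{15 + I} = \frac{I + 4 I^{2}}{15 + I}$)
$K{\left(l \right)} = \frac{29 \left(15 + l\right)}{l \left(1 + 4 l\right)}$ ($K{\left(l \right)} = \frac{29}{l \frac{1}{15 + l} \left(1 + 4 l\right)} = 29 \frac{15 + l}{l \left(1 + 4 l\right)} = \frac{29 \left(15 + l\right)}{l \left(1 + 4 l\right)}$)
$R = \frac{1}{1449} \approx 0.00069013$
$R + K{\left(F \right)} = \frac{1}{1449} + \frac{29 \left(15 - 174\right)}{\left(-174\right) \left(1 + 4 \left(-174\right)\right)} = \frac{1}{1449} + 29 \left(- \frac{1}{174}\right) \frac{1}{1 - 696} \left(-159\right) = \frac{1}{1449} + 29 \left(- \frac{1}{174}\right) \frac{1}{-695} \left(-159\right) = \frac{1}{1449} + 29 \left(- \frac{1}{174}\right) \left(- \frac{1}{695}\right) \left(-159\right) = \frac{1}{1449} - \frac{53}{1390} = - \frac{75407}{2014110}$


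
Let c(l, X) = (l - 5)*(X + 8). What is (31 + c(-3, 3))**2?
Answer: 3249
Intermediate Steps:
c(l, X) = (-5 + l)*(8 + X)
(31 + c(-3, 3))**2 = (31 + (-40 - 5*3 + 8*(-3) + 3*(-3)))**2 = (31 + (-40 - 15 - 24 - 9))**2 = (31 - 88)**2 = (-57)**2 = 3249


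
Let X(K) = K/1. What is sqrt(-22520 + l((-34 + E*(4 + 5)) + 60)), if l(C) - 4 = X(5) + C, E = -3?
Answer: 4*I*sqrt(1407) ≈ 150.04*I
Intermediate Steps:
X(K) = K (X(K) = K*1 = K)
l(C) = 9 + C (l(C) = 4 + (5 + C) = 9 + C)
sqrt(-22520 + l((-34 + E*(4 + 5)) + 60)) = sqrt(-22520 + (9 + ((-34 - 3*(4 + 5)) + 60))) = sqrt(-22520 + (9 + ((-34 - 3*9) + 60))) = sqrt(-22520 + (9 + ((-34 - 27) + 60))) = sqrt(-22520 + (9 + (-61 + 60))) = sqrt(-22520 + (9 - 1)) = sqrt(-22520 + 8) = sqrt(-22512) = 4*I*sqrt(1407)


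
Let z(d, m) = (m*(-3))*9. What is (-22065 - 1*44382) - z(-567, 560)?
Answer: -51327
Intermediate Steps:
z(d, m) = -27*m (z(d, m) = -3*m*9 = -27*m)
(-22065 - 1*44382) - z(-567, 560) = (-22065 - 1*44382) - (-27)*560 = (-22065 - 44382) - 1*(-15120) = -66447 + 15120 = -51327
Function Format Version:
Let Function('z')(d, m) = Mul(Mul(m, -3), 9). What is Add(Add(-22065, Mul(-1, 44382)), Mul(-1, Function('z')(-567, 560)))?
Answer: -51327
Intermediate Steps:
Function('z')(d, m) = Mul(-27, m) (Function('z')(d, m) = Mul(Mul(-3, m), 9) = Mul(-27, m))
Add(Add(-22065, Mul(-1, 44382)), Mul(-1, Function('z')(-567, 560))) = Add(Add(-22065, Mul(-1, 44382)), Mul(-1, Mul(-27, 560))) = Add(Add(-22065, -44382), Mul(-1, -15120)) = Add(-66447, 15120) = -51327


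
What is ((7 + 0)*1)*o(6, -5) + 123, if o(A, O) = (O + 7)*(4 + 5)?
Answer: 249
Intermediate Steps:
o(A, O) = 63 + 9*O (o(A, O) = (7 + O)*9 = 63 + 9*O)
((7 + 0)*1)*o(6, -5) + 123 = ((7 + 0)*1)*(63 + 9*(-5)) + 123 = (7*1)*(63 - 45) + 123 = 7*18 + 123 = 126 + 123 = 249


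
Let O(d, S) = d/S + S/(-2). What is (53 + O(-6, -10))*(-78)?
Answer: -22854/5 ≈ -4570.8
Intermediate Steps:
O(d, S) = -S/2 + d/S (O(d, S) = d/S + S*(-½) = d/S - S/2 = -S/2 + d/S)
(53 + O(-6, -10))*(-78) = (53 + (-½*(-10) - 6/(-10)))*(-78) = (53 + (5 - 6*(-⅒)))*(-78) = (53 + (5 + ⅗))*(-78) = (53 + 28/5)*(-78) = (293/5)*(-78) = -22854/5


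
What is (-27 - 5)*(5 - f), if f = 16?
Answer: 352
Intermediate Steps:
(-27 - 5)*(5 - f) = (-27 - 5)*(5 - 1*16) = -32*(5 - 16) = -32*(-11) = 352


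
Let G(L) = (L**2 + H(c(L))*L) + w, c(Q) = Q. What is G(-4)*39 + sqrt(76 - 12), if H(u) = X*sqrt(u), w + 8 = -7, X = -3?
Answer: 47 + 936*I ≈ 47.0 + 936.0*I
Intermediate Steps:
w = -15 (w = -8 - 7 = -15)
H(u) = -3*sqrt(u)
G(L) = -15 + L**2 - 3*L**(3/2) (G(L) = (L**2 + (-3*sqrt(L))*L) - 15 = (L**2 - 3*L**(3/2)) - 15 = -15 + L**2 - 3*L**(3/2))
G(-4)*39 + sqrt(76 - 12) = (-15 + (-4)**2 - (-24)*I)*39 + sqrt(76 - 12) = (-15 + 16 - (-24)*I)*39 + sqrt(64) = (-15 + 16 + 24*I)*39 + 8 = (1 + 24*I)*39 + 8 = (39 + 936*I) + 8 = 47 + 936*I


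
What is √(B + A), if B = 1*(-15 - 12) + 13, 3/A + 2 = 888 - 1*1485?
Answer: I*√5025011/599 ≈ 3.7423*I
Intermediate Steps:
A = -3/599 (A = 3/(-2 + (888 - 1*1485)) = 3/(-2 + (888 - 1485)) = 3/(-2 - 597) = 3/(-599) = 3*(-1/599) = -3/599 ≈ -0.0050083)
B = -14 (B = 1*(-27) + 13 = -27 + 13 = -14)
√(B + A) = √(-14 - 3/599) = √(-8389/599) = I*√5025011/599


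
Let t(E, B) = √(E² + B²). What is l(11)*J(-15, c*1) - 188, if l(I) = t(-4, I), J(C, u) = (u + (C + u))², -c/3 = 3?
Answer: -188 + 1089*√137 ≈ 12558.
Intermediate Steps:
c = -9 (c = -3*3 = -9)
J(C, u) = (C + 2*u)²
t(E, B) = √(B² + E²)
l(I) = √(16 + I²) (l(I) = √(I² + (-4)²) = √(I² + 16) = √(16 + I²))
l(11)*J(-15, c*1) - 188 = √(16 + 11²)*(-15 + 2*(-9*1))² - 188 = √(16 + 121)*(-15 + 2*(-9))² - 188 = √137*(-15 - 18)² - 188 = √137*(-33)² - 188 = √137*1089 - 188 = 1089*√137 - 188 = -188 + 1089*√137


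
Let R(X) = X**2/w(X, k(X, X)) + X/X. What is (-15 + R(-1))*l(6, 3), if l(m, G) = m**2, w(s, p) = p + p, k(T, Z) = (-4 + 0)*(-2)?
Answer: -2007/4 ≈ -501.75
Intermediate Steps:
k(T, Z) = 8 (k(T, Z) = -4*(-2) = 8)
w(s, p) = 2*p
R(X) = 1 + X**2/16 (R(X) = X**2/((2*8)) + X/X = X**2/16 + 1 = 1 + X**2/16)
(-15 + R(-1))*l(6, 3) = (-15 + (1 + (1/16)*(-1)**2))*6**2 = (-15 + (1 + (1/16)*1))*36 = (-15 + (1 + 1/16))*36 = (-15 + 17/16)*36 = -223/16*36 = -2007/4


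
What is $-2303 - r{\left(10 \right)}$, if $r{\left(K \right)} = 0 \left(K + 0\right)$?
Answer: $-2303$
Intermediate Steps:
$r{\left(K \right)} = 0$ ($r{\left(K \right)} = 0 K = 0$)
$-2303 - r{\left(10 \right)} = -2303 - 0 = -2303 + 0 = -2303$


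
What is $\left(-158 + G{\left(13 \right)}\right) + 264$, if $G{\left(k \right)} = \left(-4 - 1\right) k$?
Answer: $41$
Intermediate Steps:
$G{\left(k \right)} = - 5 k$
$\left(-158 + G{\left(13 \right)}\right) + 264 = \left(-158 - 65\right) + 264 = -223 + 264 = 41$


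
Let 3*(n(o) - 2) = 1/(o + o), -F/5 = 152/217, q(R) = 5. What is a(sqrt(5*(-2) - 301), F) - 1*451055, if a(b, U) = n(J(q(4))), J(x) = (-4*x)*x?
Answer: -270631801/600 ≈ -4.5105e+5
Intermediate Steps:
F = -760/217 ≈ -3.5023
J(x) = -4*x**2
n(o) = 2 + 1/(6*o) (n(o) = 2 + 1/(3*(o + o)) = 2 + 1/(3*((2*o))) = 2 + (1/(2*o))/3 = 2 + 1/(6*o))
a(b, U) = 1199/600 (a(b, U) = 2 + 1/(6*((-4*5**2))) = 2 + 1/(6*((-4*25))) = 2 + (1/6)/(-100) = 2 + (1/6)*(-1/100) = 2 - 1/600 = 1199/600)
a(sqrt(5*(-2) - 301), F) - 1*451055 = 1199/600 - 1*451055 = 1199/600 - 451055 = -270631801/600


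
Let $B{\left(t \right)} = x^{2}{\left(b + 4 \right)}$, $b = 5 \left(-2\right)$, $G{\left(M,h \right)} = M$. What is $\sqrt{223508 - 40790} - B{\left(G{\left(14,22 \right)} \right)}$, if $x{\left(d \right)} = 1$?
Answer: $-1 + 3 \sqrt{20302} \approx 426.46$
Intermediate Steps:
$b = -10$
$B{\left(t \right)} = 1$ ($B{\left(t \right)} = 1^{2} = 1$)
$\sqrt{223508 - 40790} - B{\left(G{\left(14,22 \right)} \right)} = \sqrt{223508 - 40790} - 1 = \sqrt{182718} - 1 = 3 \sqrt{20302} - 1 = -1 + 3 \sqrt{20302}$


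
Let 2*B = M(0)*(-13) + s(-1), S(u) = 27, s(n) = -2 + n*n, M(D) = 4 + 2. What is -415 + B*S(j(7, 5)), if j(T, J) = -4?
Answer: -2963/2 ≈ -1481.5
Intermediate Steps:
M(D) = 6
s(n) = -2 + n²
B = -79/2 (B = (6*(-13) + (-2 + (-1)²))/2 = (-78 + (-2 + 1))/2 = (-78 - 1)/2 = (½)*(-79) = -79/2 ≈ -39.500)
-415 + B*S(j(7, 5)) = -415 - 79/2*27 = -415 - 2133/2 = -2963/2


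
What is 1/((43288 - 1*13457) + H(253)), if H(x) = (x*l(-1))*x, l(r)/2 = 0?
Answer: 1/29831 ≈ 3.3522e-5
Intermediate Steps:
l(r) = 0 (l(r) = 2*0 = 0)
H(x) = 0 (H(x) = (x*0)*x = 0*x = 0)
1/((43288 - 1*13457) + H(253)) = 1/((43288 - 1*13457) + 0) = 1/((43288 - 13457) + 0) = 1/(29831 + 0) = 1/29831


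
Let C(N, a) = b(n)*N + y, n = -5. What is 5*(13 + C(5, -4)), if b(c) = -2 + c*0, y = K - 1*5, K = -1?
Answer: -15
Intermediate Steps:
y = -6 (y = -1 - 1*5 = -1 - 5 = -6)
b(c) = -2 (b(c) = -2 + 0 = -2)
C(N, a) = -6 - 2*N (C(N, a) = -2*N - 6 = -6 - 2*N)
5*(13 + C(5, -4)) = 5*(13 + (-6 - 2*5)) = 5*(13 + (-6 - 10)) = 5*(13 - 16) = 5*(-3) = -15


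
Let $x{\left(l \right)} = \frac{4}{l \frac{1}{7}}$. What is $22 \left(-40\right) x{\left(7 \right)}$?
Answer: $-3520$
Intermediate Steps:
$x{\left(l \right)} = \frac{28}{l}$ ($x{\left(l \right)} = \frac{4}{l \frac{1}{7}} = \frac{4}{\frac{1}{7} l} = 4 \frac{7}{l} = \frac{28}{l}$)
$22 \left(-40\right) x{\left(7 \right)} = 22 \left(-40\right) \frac{28}{7} = - 880 \cdot 28 \cdot \frac{1}{7} = \left(-880\right) 4 = -3520$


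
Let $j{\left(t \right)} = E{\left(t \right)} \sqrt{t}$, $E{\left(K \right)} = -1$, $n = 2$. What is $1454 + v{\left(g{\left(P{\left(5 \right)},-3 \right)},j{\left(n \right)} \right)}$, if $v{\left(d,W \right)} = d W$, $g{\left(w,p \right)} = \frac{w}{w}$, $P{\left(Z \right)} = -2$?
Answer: $1454 - \sqrt{2} \approx 1452.6$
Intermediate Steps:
$g{\left(w,p \right)} = 1$
$j{\left(t \right)} = - \sqrt{t}$
$v{\left(d,W \right)} = W d$
$1454 + v{\left(g{\left(P{\left(5 \right)},-3 \right)},j{\left(n \right)} \right)} = 1454 + - \sqrt{2} \cdot 1 = 1454 - \sqrt{2}$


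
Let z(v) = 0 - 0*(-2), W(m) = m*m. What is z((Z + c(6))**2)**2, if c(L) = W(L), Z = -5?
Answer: 0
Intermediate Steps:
W(m) = m**2
c(L) = L**2
z(v) = 0 (z(v) = 0 - 1*0 = 0 + 0 = 0)
z((Z + c(6))**2)**2 = 0**2 = 0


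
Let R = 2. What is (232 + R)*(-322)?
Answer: -75348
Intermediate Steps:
(232 + R)*(-322) = (232 + 2)*(-322) = 234*(-322) = -75348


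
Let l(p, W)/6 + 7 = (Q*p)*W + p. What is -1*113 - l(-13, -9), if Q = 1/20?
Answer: -281/10 ≈ -28.100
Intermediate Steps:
Q = 1/20 ≈ 0.050000
l(p, W) = -42 + 6*p + 3*W*p/10 (l(p, W) = -42 + 6*((p/20)*W + p) = -42 + 6*(W*p/20 + p) = -42 + 6*(p + W*p/20) = -42 + (6*p + 3*W*p/10) = -42 + 6*p + 3*W*p/10)
-1*113 - l(-13, -9) = -1*113 - (-42 + 6*(-13) + (3/10)*(-9)*(-13)) = -113 - (-42 - 78 + 351/10) = -113 - 1*(-849/10) = -113 + 849/10 = -281/10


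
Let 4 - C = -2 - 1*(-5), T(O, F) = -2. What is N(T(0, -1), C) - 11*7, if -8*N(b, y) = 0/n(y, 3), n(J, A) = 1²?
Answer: -77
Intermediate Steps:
C = 1 (C = 4 - (-2 - 1*(-5)) = 4 - (-2 + 5) = 4 - 1*3 = 4 - 3 = 1)
n(J, A) = 1
N(b, y) = 0 (N(b, y) = -0/1 = -0 = -⅛*0 = 0)
N(T(0, -1), C) - 11*7 = 0 - 11*7 = 0 - 77 = -77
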